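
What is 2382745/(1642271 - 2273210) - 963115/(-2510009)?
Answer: -5373044579720/1583662568451 ≈ -3.3928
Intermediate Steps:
2382745/(1642271 - 2273210) - 963115/(-2510009) = 2382745/(-630939) - 963115*(-1/2510009) = 2382745*(-1/630939) + 963115/2510009 = -2382745/630939 + 963115/2510009 = -5373044579720/1583662568451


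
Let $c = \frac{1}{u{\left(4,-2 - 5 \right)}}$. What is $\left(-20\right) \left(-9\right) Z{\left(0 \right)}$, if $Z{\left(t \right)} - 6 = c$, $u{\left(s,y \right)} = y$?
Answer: $\frac{7380}{7} \approx 1054.3$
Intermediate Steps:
$c = - \frac{1}{7}$ ($c = \frac{1}{-2 - 5} = \frac{1}{-7} = - \frac{1}{7} \approx -0.14286$)
$Z{\left(t \right)} = \frac{41}{7}$ ($Z{\left(t \right)} = 6 - \frac{1}{7} = \frac{41}{7}$)
$\left(-20\right) \left(-9\right) Z{\left(0 \right)} = \left(-20\right) \left(-9\right) \frac{41}{7} = 180 \cdot \frac{41}{7} = \frac{7380}{7}$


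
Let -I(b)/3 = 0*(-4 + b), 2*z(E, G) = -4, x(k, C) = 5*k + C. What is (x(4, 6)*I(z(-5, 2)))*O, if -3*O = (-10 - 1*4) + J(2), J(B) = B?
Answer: 0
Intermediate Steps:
x(k, C) = C + 5*k
z(E, G) = -2 (z(E, G) = (½)*(-4) = -2)
O = 4 (O = -((-10 - 1*4) + 2)/3 = -((-10 - 4) + 2)/3 = -(-14 + 2)/3 = -⅓*(-12) = 4)
I(b) = 0 (I(b) = -0*(-4 + b) = -3*0 = 0)
(x(4, 6)*I(z(-5, 2)))*O = ((6 + 5*4)*0)*4 = ((6 + 20)*0)*4 = (26*0)*4 = 0*4 = 0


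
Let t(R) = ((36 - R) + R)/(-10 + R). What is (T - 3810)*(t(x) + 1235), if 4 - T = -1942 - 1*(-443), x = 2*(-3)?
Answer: -11375817/4 ≈ -2.8440e+6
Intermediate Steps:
x = -6
t(R) = 36/(-10 + R)
T = 1503 (T = 4 - (-1942 - 1*(-443)) = 4 - (-1942 + 443) = 4 - 1*(-1499) = 4 + 1499 = 1503)
(T - 3810)*(t(x) + 1235) = (1503 - 3810)*(36/(-10 - 6) + 1235) = -2307*(36/(-16) + 1235) = -2307*(36*(-1/16) + 1235) = -2307*(-9/4 + 1235) = -2307*4931/4 = -11375817/4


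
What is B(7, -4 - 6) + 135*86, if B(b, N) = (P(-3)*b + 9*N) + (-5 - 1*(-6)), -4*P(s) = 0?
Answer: 11521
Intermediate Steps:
P(s) = 0 (P(s) = -¼*0 = 0)
B(b, N) = 1 + 9*N (B(b, N) = (0*b + 9*N) + (-5 - 1*(-6)) = (0 + 9*N) + (-5 + 6) = 9*N + 1 = 1 + 9*N)
B(7, -4 - 6) + 135*86 = (1 + 9*(-4 - 6)) + 135*86 = (1 + 9*(-10)) + 11610 = (1 - 90) + 11610 = -89 + 11610 = 11521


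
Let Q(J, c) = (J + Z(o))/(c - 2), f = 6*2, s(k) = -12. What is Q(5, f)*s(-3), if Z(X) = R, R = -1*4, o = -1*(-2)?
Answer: -6/5 ≈ -1.2000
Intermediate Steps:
o = 2
f = 12
R = -4
Z(X) = -4
Q(J, c) = (-4 + J)/(-2 + c) (Q(J, c) = (J - 4)/(c - 2) = (-4 + J)/(-2 + c))
Q(5, f)*s(-3) = ((-4 + 5)/(-2 + 12))*(-12) = (1/10)*(-12) = ((⅒)*1)*(-12) = (⅒)*(-12) = -6/5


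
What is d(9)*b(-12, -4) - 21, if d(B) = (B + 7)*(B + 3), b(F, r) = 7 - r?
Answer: 2091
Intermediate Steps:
d(B) = (3 + B)*(7 + B) (d(B) = (7 + B)*(3 + B) = (3 + B)*(7 + B))
d(9)*b(-12, -4) - 21 = (21 + 9² + 10*9)*(7 - 1*(-4)) - 21 = (21 + 81 + 90)*(7 + 4) - 21 = 192*11 - 21 = 2112 - 21 = 2091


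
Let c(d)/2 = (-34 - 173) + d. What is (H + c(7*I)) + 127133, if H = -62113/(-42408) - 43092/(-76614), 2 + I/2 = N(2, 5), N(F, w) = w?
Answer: 68665905172009/541507752 ≈ 1.2681e+5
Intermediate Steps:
I = 6 (I = -4 + 2*5 = -4 + 10 = 6)
c(d) = -414 + 2*d (c(d) = 2*((-34 - 173) + d) = 2*(-207 + d) = -414 + 2*d)
H = 1097695153/541507752 (H = -62113*(-1/42408) - 43092*(-1/76614) = 62113/42408 + 7182/12769 = 1097695153/541507752 ≈ 2.0271)
(H + c(7*I)) + 127133 = (1097695153/541507752 + (-414 + 2*(7*6))) + 127133 = (1097695153/541507752 + (-414 + 2*42)) + 127133 = (1097695153/541507752 + (-414 + 84)) + 127133 = (1097695153/541507752 - 330) + 127133 = -177599863007/541507752 + 127133 = 68665905172009/541507752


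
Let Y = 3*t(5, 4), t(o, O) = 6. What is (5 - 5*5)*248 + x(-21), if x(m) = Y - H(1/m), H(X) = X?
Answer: -103781/21 ≈ -4942.0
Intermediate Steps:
Y = 18 (Y = 3*6 = 18)
x(m) = 18 - 1/m
(5 - 5*5)*248 + x(-21) = (5 - 5*5)*248 + (18 - 1/(-21)) = (5 - 25)*248 + (18 - 1*(-1/21)) = -20*248 + (18 + 1/21) = -4960 + 379/21 = -103781/21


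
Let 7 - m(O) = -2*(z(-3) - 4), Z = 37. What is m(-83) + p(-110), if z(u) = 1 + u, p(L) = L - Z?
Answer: -152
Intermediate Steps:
p(L) = -37 + L (p(L) = L - 1*37 = L - 37 = -37 + L)
m(O) = -5 (m(O) = 7 - (-2)*((1 - 3) - 4) = 7 - (-2)*(-2 - 4) = 7 - (-2)*(-6) = 7 - 1*12 = 7 - 12 = -5)
m(-83) + p(-110) = -5 + (-37 - 110) = -5 - 147 = -152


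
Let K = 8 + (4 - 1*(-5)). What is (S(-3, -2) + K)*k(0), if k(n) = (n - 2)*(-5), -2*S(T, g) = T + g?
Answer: 195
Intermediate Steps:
S(T, g) = -T/2 - g/2 (S(T, g) = -(T + g)/2 = -T/2 - g/2)
k(n) = 10 - 5*n (k(n) = (-2 + n)*(-5) = 10 - 5*n)
K = 17 (K = 8 + (4 + 5) = 8 + 9 = 17)
(S(-3, -2) + K)*k(0) = ((-½*(-3) - ½*(-2)) + 17)*(10 - 5*0) = ((3/2 + 1) + 17)*(10 + 0) = (5/2 + 17)*10 = (39/2)*10 = 195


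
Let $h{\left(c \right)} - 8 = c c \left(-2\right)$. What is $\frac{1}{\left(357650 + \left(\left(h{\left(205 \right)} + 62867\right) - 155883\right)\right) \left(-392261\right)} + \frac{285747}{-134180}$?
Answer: $- \frac{5060522114335661}{2376300914085040} \approx -2.1296$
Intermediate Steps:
$h{\left(c \right)} = 8 - 2 c^{2}$ ($h{\left(c \right)} = 8 + c c \left(-2\right) = 8 + c^{2} \left(-2\right) = 8 - 2 c^{2}$)
$\frac{1}{\left(357650 + \left(\left(h{\left(205 \right)} + 62867\right) - 155883\right)\right) \left(-392261\right)} + \frac{285747}{-134180} = \frac{1}{\left(357650 + \left(\left(\left(8 - 2 \cdot 205^{2}\right) + 62867\right) - 155883\right)\right) \left(-392261\right)} + \frac{285747}{-134180} = \frac{1}{357650 + \left(\left(\left(8 - 84050\right) + 62867\right) - 155883\right)} \left(- \frac{1}{392261}\right) + 285747 \left(- \frac{1}{134180}\right) = \frac{1}{357650 + \left(\left(\left(8 - 84050\right) + 62867\right) - 155883\right)} \left(- \frac{1}{392261}\right) - \frac{285747}{134180} = \frac{1}{357650 + \left(\left(-84042 + 62867\right) - 155883\right)} \left(- \frac{1}{392261}\right) - \frac{285747}{134180} = \frac{1}{357650 - 177058} \left(- \frac{1}{392261}\right) - \frac{285747}{134180} = \frac{1}{180592} \left(- \frac{1}{392261}\right) - \frac{285747}{134180} = - \frac{1}{70839198512} - \frac{285747}{134180} = - \frac{5060522114335661}{2376300914085040}$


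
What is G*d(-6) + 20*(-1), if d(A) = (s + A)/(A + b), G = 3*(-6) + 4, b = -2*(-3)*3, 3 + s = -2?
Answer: -43/6 ≈ -7.1667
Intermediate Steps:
s = -5 (s = -3 - 2 = -5)
b = 18 (b = 6*3 = 18)
G = -14 (G = -18 + 4 = -14)
d(A) = (-5 + A)/(18 + A) (d(A) = (-5 + A)/(A + 18) = (-5 + A)/(18 + A))
G*d(-6) + 20*(-1) = -14*(-5 - 6)/(18 - 6) + 20*(-1) = -14*(-11)/12 - 20 = -7*(-11)/6 - 20 = -14*(-11/12) - 20 = 77/6 - 20 = -43/6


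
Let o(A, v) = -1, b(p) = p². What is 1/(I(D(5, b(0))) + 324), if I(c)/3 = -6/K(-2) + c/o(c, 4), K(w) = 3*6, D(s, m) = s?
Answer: 1/308 ≈ 0.0032468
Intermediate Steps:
K(w) = 18
I(c) = -1 - 3*c (I(c) = 3*(-6/18 + c/(-1)) = 3*(-6*1/18 + c*(-1)) = 3*(-⅓ - c) = -1 - 3*c)
1/(I(D(5, b(0))) + 324) = 1/((-1 - 3*5) + 324) = 1/((-1 - 15) + 324) = 1/(-16 + 324) = 1/308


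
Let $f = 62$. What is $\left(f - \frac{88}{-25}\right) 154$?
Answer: $\frac{252252}{25} \approx 10090.0$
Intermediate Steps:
$\left(f - \frac{88}{-25}\right) 154 = \left(62 - \frac{88}{-25}\right) 154 = \left(62 - - \frac{88}{25}\right) 154 = \left(62 + \frac{88}{25}\right) 154 = \frac{1638}{25} \cdot 154 = \frac{252252}{25}$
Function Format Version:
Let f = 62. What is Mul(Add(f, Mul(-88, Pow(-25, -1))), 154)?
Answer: Rational(252252, 25) ≈ 10090.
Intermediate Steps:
Mul(Add(f, Mul(-88, Pow(-25, -1))), 154) = Mul(Add(62, Mul(-88, Pow(-25, -1))), 154) = Mul(Add(62, Mul(-88, Rational(-1, 25))), 154) = Mul(Add(62, Rational(88, 25)), 154) = Mul(Rational(1638, 25), 154) = Rational(252252, 25)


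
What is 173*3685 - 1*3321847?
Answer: -2684342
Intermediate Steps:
173*3685 - 1*3321847 = 637505 - 3321847 = -2684342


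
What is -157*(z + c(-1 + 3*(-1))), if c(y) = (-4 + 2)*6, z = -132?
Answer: 22608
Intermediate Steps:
c(y) = -12 (c(y) = -2*6 = -12)
-157*(z + c(-1 + 3*(-1))) = -157*(-132 - 12) = -157*(-144) = 22608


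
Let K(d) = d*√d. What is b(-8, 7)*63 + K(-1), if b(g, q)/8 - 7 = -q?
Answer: -I ≈ -1.0*I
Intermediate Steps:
b(g, q) = 56 - 8*q (b(g, q) = 56 + 8*(-q) = 56 - 8*q)
K(d) = d^(3/2)
b(-8, 7)*63 + K(-1) = (56 - 8*7)*63 + (-1)^(3/2) = (56 - 56)*63 - I = 0*63 - I = 0 - I = -I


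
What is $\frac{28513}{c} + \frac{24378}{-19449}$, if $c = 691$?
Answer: $\frac{179234713}{4479753} \approx 40.01$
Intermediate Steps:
$\frac{28513}{c} + \frac{24378}{-19449} = \frac{28513}{691} + \frac{24378}{-19449} = 28513 \cdot \frac{1}{691} + 24378 \left(- \frac{1}{19449}\right) = \frac{28513}{691} - \frac{8126}{6483} = \frac{179234713}{4479753}$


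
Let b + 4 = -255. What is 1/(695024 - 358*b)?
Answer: 1/787746 ≈ 1.2694e-6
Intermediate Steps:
b = -259 (b = -4 - 255 = -259)
1/(695024 - 358*b) = 1/(695024 - 358*(-259)) = 1/(695024 + 92722) = 1/787746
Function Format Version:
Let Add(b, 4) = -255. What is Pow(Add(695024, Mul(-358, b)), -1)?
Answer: Rational(1, 787746) ≈ 1.2694e-6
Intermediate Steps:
b = -259 (b = Add(-4, -255) = -259)
Pow(Add(695024, Mul(-358, b)), -1) = Pow(Add(695024, Mul(-358, -259)), -1) = Pow(Add(695024, 92722), -1) = Pow(787746, -1) = Rational(1, 787746)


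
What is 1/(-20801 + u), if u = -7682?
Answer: -1/28483 ≈ -3.5109e-5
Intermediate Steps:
1/(-20801 + u) = 1/(-20801 - 7682) = 1/(-28483) = -1/28483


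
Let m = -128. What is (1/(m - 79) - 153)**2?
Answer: 1003115584/42849 ≈ 23410.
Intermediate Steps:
(1/(m - 79) - 153)**2 = (1/(-128 - 79) - 153)**2 = (1/(-207) - 153)**2 = (-1/207 - 153)**2 = (-31672/207)**2 = 1003115584/42849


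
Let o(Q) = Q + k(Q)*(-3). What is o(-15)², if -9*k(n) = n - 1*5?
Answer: 4225/9 ≈ 469.44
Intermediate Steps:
k(n) = 5/9 - n/9 (k(n) = -(n - 1*5)/9 = -(n - 5)/9 = -(-5 + n)/9 = 5/9 - n/9)
o(Q) = -5/3 + 4*Q/3 (o(Q) = Q + (5/9 - Q/9)*(-3) = Q + (-5/3 + Q/3) = -5/3 + 4*Q/3)
o(-15)² = (-5/3 + (4/3)*(-15))² = (-5/3 - 20)² = (-65/3)² = 4225/9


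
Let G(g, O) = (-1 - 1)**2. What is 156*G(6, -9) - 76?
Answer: 548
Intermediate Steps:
G(g, O) = 4 (G(g, O) = (-2)**2 = 4)
156*G(6, -9) - 76 = 156*4 - 76 = 624 - 76 = 548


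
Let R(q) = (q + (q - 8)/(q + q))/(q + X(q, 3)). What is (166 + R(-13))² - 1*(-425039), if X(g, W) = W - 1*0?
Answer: 30622885929/67600 ≈ 4.5300e+5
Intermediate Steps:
X(g, W) = W (X(g, W) = W + 0 = W)
R(q) = (q + (-8 + q)/(2*q))/(3 + q) (R(q) = (q + (q - 8)/(q + q))/(q + 3) = (q + (-8 + q)/((2*q)))/(3 + q) = (q + (-8 + q)*(1/(2*q)))/(3 + q) = (q + (-8 + q)/(2*q))/(3 + q))
(166 + R(-13))² - 1*(-425039) = (166 + (-4 + (-13)² + (½)*(-13))/((-13)*(3 - 13)))² - 1*(-425039) = (166 - 1/13*(-4 + 169 - 13/2)/(-10))² + 425039 = (166 - 1/13*(-⅒)*317/2)² + 425039 = (166 + 317/260)² + 425039 = (43477/260)² + 425039 = 1890249529/67600 + 425039 = 30622885929/67600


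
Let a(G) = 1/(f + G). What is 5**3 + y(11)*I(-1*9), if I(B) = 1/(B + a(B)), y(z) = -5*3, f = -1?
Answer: 11525/91 ≈ 126.65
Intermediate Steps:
a(G) = 1/(-1 + G)
y(z) = -15
I(B) = 1/(B + 1/(-1 + B))
5**3 + y(11)*I(-1*9) = 5**3 - 15*(-1 - 1*9)/(1 + (-1*9)*(-1 - 1*9)) = 125 - 15*(-1 - 9)/(1 - 9*(-1 - 9)) = 125 - 15*(-10)/(1 - 9*(-10)) = 125 - 15*(-10)/(1 + 90) = 125 - 15*(-10)/91 = 125 - 15*(-10/91) = 125 + 150/91 = 11525/91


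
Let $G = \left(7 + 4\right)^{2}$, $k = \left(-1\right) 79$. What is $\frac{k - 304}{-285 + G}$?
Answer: $\frac{383}{164} \approx 2.3354$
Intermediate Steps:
$k = -79$
$G = 121$ ($G = 11^{2} = 121$)
$\frac{k - 304}{-285 + G} = \frac{-79 - 304}{-285 + 121} = - \frac{383}{-164} = \left(-383\right) \left(- \frac{1}{164}\right) = \frac{383}{164}$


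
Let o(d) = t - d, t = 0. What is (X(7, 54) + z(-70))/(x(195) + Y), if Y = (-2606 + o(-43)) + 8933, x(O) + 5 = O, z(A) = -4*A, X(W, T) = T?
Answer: 167/3280 ≈ 0.050915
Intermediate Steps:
x(O) = -5 + O
o(d) = -d (o(d) = 0 - d = -d)
Y = 6370 (Y = (-2606 - 1*(-43)) + 8933 = (-2606 + 43) + 8933 = -2563 + 8933 = 6370)
(X(7, 54) + z(-70))/(x(195) + Y) = (54 - 4*(-70))/((-5 + 195) + 6370) = (54 + 280)/(190 + 6370) = 334/6560 = 334*(1/6560) = 167/3280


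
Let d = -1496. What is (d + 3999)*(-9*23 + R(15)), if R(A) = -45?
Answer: -630756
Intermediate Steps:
(d + 3999)*(-9*23 + R(15)) = (-1496 + 3999)*(-9*23 - 45) = 2503*(-207 - 45) = 2503*(-252) = -630756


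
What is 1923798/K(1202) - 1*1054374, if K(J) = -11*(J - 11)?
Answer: -4605092524/4367 ≈ -1.0545e+6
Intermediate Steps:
K(J) = 121 - 11*J (K(J) = -11*(-11 + J) = 121 - 11*J)
1923798/K(1202) - 1*1054374 = 1923798/(121 - 11*1202) - 1*1054374 = 1923798/(121 - 13222) - 1054374 = 1923798/(-13101) - 1054374 = 1923798*(-1/13101) - 1054374 = -641266/4367 - 1054374 = -4605092524/4367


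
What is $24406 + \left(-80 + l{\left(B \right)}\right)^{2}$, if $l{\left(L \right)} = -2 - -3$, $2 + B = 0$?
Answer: $30647$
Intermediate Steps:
$B = -2$ ($B = -2 + 0 = -2$)
$l{\left(L \right)} = 1$ ($l{\left(L \right)} = -2 + 3 = 1$)
$24406 + \left(-80 + l{\left(B \right)}\right)^{2} = 24406 + \left(-80 + 1\right)^{2} = 24406 + \left(-79\right)^{2} = 24406 + 6241 = 30647$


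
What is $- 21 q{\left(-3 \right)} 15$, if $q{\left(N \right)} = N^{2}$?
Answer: $-2835$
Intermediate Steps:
$- 21 q{\left(-3 \right)} 15 = - 21 \left(-3\right)^{2} \cdot 15 = \left(-21\right) 9 \cdot 15 = \left(-189\right) 15 = -2835$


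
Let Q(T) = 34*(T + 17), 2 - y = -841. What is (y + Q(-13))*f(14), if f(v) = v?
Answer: 13706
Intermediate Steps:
y = 843 (y = 2 - 1*(-841) = 2 + 841 = 843)
Q(T) = 578 + 34*T (Q(T) = 34*(17 + T) = 578 + 34*T)
(y + Q(-13))*f(14) = (843 + (578 + 34*(-13)))*14 = (843 + (578 - 442))*14 = (843 + 136)*14 = 979*14 = 13706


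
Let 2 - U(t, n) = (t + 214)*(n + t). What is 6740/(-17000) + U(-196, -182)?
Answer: 5784763/850 ≈ 6805.6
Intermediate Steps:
U(t, n) = 2 - (214 + t)*(n + t) (U(t, n) = 2 - (t + 214)*(n + t) = 2 - (214 + t)*(n + t))
6740/(-17000) + U(-196, -182) = 6740/(-17000) + (2 - 1*(-196)² - 214*(-182) - 214*(-196) - 1*(-182)*(-196)) = 6740*(-1/17000) + (2 - 1*38416 + 38948 + 41944 - 35672) = -337/850 + (2 - 38416 + 38948 + 41944 - 35672) = -337/850 + 6806 = 5784763/850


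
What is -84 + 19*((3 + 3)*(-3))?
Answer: -426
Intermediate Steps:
-84 + 19*((3 + 3)*(-3)) = -84 + 19*(6*(-3)) = -84 + 19*(-18) = -84 - 342 = -426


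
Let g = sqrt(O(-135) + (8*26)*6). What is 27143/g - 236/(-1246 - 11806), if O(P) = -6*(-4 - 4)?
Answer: 88569733/117468 ≈ 753.99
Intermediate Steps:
O(P) = 48 (O(P) = -6*(-8) = 48)
g = 36 (g = sqrt(48 + (8*26)*6) = sqrt(48 + 208*6) = sqrt(48 + 1248) = sqrt(1296) = 36)
27143/g - 236/(-1246 - 11806) = 27143/36 - 236/(-1246 - 11806) = 27143*(1/36) - 236/(-13052) = 27143/36 - 236*(-1/13052) = 27143/36 + 59/3263 = 88569733/117468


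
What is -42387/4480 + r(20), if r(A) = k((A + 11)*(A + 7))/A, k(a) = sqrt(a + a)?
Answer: -42387/4480 + 3*sqrt(186)/20 ≈ -7.4157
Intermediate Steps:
k(a) = sqrt(2)*sqrt(a) (k(a) = sqrt(2*a) = sqrt(2)*sqrt(a))
r(A) = sqrt(2)*sqrt((7 + A)*(11 + A))/A (r(A) = (sqrt(2)*sqrt((A + 11)*(A + 7)))/A = (sqrt(2)*sqrt((11 + A)*(7 + A)))/A = (sqrt(2)*sqrt((7 + A)*(11 + A)))/A = sqrt(2)*sqrt((7 + A)*(11 + A))/A)
-42387/4480 + r(20) = -42387/4480 + sqrt(154 + 2*20**2 + 36*20)/20 = -42387*1/4480 + sqrt(154 + 2*400 + 720)/20 = -42387/4480 + sqrt(154 + 800 + 720)/20 = -42387/4480 + sqrt(1674)/20 = -42387/4480 + (3*sqrt(186))/20 = -42387/4480 + 3*sqrt(186)/20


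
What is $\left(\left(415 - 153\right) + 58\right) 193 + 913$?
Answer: $62673$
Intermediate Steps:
$\left(\left(415 - 153\right) + 58\right) 193 + 913 = \left(262 + 58\right) 193 + 913 = 320 \cdot 193 + 913 = 61760 + 913 = 62673$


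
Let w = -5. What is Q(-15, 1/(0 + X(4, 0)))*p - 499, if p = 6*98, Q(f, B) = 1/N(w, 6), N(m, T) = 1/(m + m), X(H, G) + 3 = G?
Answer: -6379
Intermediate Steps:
X(H, G) = -3 + G
N(m, T) = 1/(2*m)
Q(f, B) = -10 (Q(f, B) = 1/((1/2)/(-5)) = 1/((1/2)*(-1/5)) = 1/(-1/10) = -10)
p = 588
Q(-15, 1/(0 + X(4, 0)))*p - 499 = -10*588 - 499 = -5880 - 499 = -6379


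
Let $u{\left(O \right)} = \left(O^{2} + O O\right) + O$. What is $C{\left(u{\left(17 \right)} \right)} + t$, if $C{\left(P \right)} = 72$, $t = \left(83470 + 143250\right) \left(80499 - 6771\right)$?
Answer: $16715612232$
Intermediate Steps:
$u{\left(O \right)} = O + 2 O^{2}$ ($u{\left(O \right)} = \left(O^{2} + O^{2}\right) + O = 2 O^{2} + O = O + 2 O^{2}$)
$t = 16715612160$ ($t = 226720 \cdot 73728 = 16715612160$)
$C{\left(u{\left(17 \right)} \right)} + t = 72 + 16715612160 = 16715612232$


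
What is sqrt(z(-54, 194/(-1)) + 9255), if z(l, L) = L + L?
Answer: sqrt(8867) ≈ 94.165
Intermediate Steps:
z(l, L) = 2*L
sqrt(z(-54, 194/(-1)) + 9255) = sqrt(2*(194/(-1)) + 9255) = sqrt(2*(194*(-1)) + 9255) = sqrt(2*(-194) + 9255) = sqrt(-388 + 9255) = sqrt(8867)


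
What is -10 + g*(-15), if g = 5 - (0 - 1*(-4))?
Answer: -25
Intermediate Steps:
g = 1 (g = 5 - (0 + 4) = 5 - 1*4 = 5 - 4 = 1)
-10 + g*(-15) = -10 + 1*(-15) = -10 - 15 = -25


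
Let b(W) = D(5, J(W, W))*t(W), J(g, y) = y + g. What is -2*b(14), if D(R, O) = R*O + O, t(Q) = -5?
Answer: 1680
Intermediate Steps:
J(g, y) = g + y
D(R, O) = O + O*R (D(R, O) = O*R + O = O + O*R)
b(W) = -60*W (b(W) = ((W + W)*(1 + 5))*(-5) = ((2*W)*6)*(-5) = (12*W)*(-5) = -60*W)
-2*b(14) = -(-120)*14 = -2*(-840) = 1680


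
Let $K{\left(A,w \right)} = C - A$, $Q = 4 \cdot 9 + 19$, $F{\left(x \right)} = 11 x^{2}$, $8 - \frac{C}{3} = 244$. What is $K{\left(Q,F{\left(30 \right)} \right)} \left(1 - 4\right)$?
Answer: $2289$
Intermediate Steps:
$C = -708$ ($C = 24 - 732 = -708$)
$Q = 55$ ($Q = 36 + 19 = 55$)
$K{\left(A,w \right)} = -708 - A$
$K{\left(Q,F{\left(30 \right)} \right)} \left(1 - 4\right) = \left(-708 - 55\right) \left(1 - 4\right) = \left(-708 - 55\right) \left(-3\right) = \left(-763\right) \left(-3\right) = 2289$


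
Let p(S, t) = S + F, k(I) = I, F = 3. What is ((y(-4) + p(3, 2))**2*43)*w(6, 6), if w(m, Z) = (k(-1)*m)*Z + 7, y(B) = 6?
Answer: -179568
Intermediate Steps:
p(S, t) = 3 + S (p(S, t) = S + 3 = 3 + S)
w(m, Z) = 7 - Z*m (w(m, Z) = (-m)*Z + 7 = -Z*m + 7 = 7 - Z*m)
((y(-4) + p(3, 2))**2*43)*w(6, 6) = ((6 + (3 + 3))**2*43)*(7 - 1*6*6) = ((6 + 6)**2*43)*(7 - 36) = (12**2*43)*(-29) = (144*43)*(-29) = 6192*(-29) = -179568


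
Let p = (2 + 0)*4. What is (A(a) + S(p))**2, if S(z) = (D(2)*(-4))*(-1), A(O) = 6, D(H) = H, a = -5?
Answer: 196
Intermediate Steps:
p = 8 (p = 2*4 = 8)
S(z) = 8 (S(z) = (2*(-4))*(-1) = -8*(-1) = 8)
(A(a) + S(p))**2 = (6 + 8)**2 = 14**2 = 196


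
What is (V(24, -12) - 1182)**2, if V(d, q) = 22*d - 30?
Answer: 467856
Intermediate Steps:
V(d, q) = -30 + 22*d
(V(24, -12) - 1182)**2 = ((-30 + 22*24) - 1182)**2 = ((-30 + 528) - 1182)**2 = (498 - 1182)**2 = (-684)**2 = 467856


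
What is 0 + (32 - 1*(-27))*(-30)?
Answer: -1770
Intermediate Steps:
0 + (32 - 1*(-27))*(-30) = 0 + (32 + 27)*(-30) = 0 + 59*(-30) = 0 - 1770 = -1770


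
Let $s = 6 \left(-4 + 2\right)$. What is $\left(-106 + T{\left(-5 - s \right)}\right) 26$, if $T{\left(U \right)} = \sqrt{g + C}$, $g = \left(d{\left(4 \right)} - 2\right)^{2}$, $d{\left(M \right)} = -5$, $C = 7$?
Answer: $-2756 + 52 \sqrt{14} \approx -2561.4$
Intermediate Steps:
$s = -12$ ($s = 6 \left(-2\right) = -12$)
$g = 49$ ($g = \left(-5 - 2\right)^{2} = \left(-7\right)^{2} = 49$)
$T{\left(U \right)} = 2 \sqrt{14}$ ($T{\left(U \right)} = \sqrt{49 + 7} = \sqrt{56} = 2 \sqrt{14}$)
$\left(-106 + T{\left(-5 - s \right)}\right) 26 = \left(-106 + 2 \sqrt{14}\right) 26 = -2756 + 52 \sqrt{14}$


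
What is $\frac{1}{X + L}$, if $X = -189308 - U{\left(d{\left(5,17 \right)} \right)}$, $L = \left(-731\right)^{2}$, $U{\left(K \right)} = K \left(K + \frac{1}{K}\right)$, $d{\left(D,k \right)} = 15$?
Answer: $\frac{1}{344827} \approx 2.9 \cdot 10^{-6}$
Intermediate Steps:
$L = 534361$
$X = -189534$ ($X = -189308 - \left(1 + 15^{2}\right) = -189308 - \left(1 + 225\right) = -189308 - 226 = -189534$)
$\frac{1}{X + L} = \frac{1}{-189534 + 534361} = \frac{1}{344827}$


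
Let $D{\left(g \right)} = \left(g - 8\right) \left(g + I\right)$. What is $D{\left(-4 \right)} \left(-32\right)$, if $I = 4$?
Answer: $0$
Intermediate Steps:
$D{\left(g \right)} = \left(-8 + g\right) \left(4 + g\right)$ ($D{\left(g \right)} = \left(g - 8\right) \left(g + 4\right) = \left(-8 + g\right) \left(4 + g\right)$)
$D{\left(-4 \right)} \left(-32\right) = \left(-32 + \left(-4\right)^{2} - -16\right) \left(-32\right) = \left(-32 + 16 + 16\right) \left(-32\right) = 0 \left(-32\right) = 0$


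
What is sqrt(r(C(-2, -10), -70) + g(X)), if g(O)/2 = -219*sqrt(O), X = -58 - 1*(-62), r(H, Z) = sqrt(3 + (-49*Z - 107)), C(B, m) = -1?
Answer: sqrt(-876 + sqrt(3326)) ≈ 28.606*I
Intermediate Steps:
r(H, Z) = sqrt(-104 - 49*Z) (r(H, Z) = sqrt(3 + (-107 - 49*Z)) = sqrt(-104 - 49*Z))
X = 4 (X = -58 + 62 = 4)
g(O) = -438*sqrt(O) (g(O) = 2*(-219*sqrt(O)) = -438*sqrt(O))
sqrt(r(C(-2, -10), -70) + g(X)) = sqrt(sqrt(-104 - 49*(-70)) - 438*sqrt(4)) = sqrt(sqrt(-104 + 3430) - 438*2) = sqrt(sqrt(3326) - 876) = sqrt(-876 + sqrt(3326))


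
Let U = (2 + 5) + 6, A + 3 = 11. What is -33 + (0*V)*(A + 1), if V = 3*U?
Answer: -33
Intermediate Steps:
A = 8 (A = -3 + 11 = 8)
U = 13 (U = 7 + 6 = 13)
V = 39 (V = 3*13 = 39)
-33 + (0*V)*(A + 1) = -33 + (0*39)*(8 + 1) = -33 + 0*9 = -33 + 0 = -33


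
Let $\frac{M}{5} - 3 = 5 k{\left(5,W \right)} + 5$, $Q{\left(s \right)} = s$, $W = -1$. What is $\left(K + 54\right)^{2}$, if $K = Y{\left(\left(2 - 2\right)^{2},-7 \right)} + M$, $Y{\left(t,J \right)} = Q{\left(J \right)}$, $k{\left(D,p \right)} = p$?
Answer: $3844$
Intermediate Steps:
$Y{\left(t,J \right)} = J$
$M = 15$ ($M = 15 + 5 \left(5 \left(-1\right) + 5\right) = 15 + 5 \left(-5 + 5\right) = 15 + 5 \cdot 0 = 15 + 0 = 15$)
$K = 8$ ($K = -7 + 15 = 8$)
$\left(K + 54\right)^{2} = \left(8 + 54\right)^{2} = 62^{2} = 3844$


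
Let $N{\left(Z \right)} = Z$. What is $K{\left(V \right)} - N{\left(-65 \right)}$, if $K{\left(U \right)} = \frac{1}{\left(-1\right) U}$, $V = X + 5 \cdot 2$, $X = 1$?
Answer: $\frac{714}{11} \approx 64.909$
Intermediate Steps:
$V = 11$ ($V = 1 + 5 \cdot 2 = 1 + 10 = 11$)
$K{\left(U \right)} = - \frac{1}{U}$
$K{\left(V \right)} - N{\left(-65 \right)} = - \frac{1}{11} - -65 = \left(-1\right) \frac{1}{11} + 65 = - \frac{1}{11} + 65 = \frac{714}{11}$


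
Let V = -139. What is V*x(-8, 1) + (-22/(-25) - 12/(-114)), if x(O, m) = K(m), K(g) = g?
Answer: -65557/475 ≈ -138.01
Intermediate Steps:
x(O, m) = m
V*x(-8, 1) + (-22/(-25) - 12/(-114)) = -139*1 + (-22/(-25) - 12/(-114)) = -139 + (-22*(-1/25) - 12*(-1/114)) = -139 + (22/25 + 2/19) = -139 + 468/475 = -65557/475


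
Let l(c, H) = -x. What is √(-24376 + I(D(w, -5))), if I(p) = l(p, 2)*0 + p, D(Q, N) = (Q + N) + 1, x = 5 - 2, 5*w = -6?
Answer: I*√609530/5 ≈ 156.14*I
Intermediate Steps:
w = -6/5 (w = (⅕)*(-6) = -6/5 ≈ -1.2000)
x = 3
l(c, H) = -3 (l(c, H) = -1*3 = -3)
D(Q, N) = 1 + N + Q (D(Q, N) = (N + Q) + 1 = 1 + N + Q)
I(p) = p (I(p) = -3*0 + p = 0 + p = p)
√(-24376 + I(D(w, -5))) = √(-24376 + (1 - 5 - 6/5)) = √(-24376 - 26/5) = √(-121906/5) = I*√609530/5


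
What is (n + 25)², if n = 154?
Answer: 32041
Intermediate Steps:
(n + 25)² = (154 + 25)² = 179² = 32041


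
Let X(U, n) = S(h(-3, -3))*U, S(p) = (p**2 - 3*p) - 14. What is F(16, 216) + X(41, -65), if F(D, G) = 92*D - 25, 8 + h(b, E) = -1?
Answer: 5301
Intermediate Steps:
h(b, E) = -9 (h(b, E) = -8 - 1 = -9)
F(D, G) = -25 + 92*D
S(p) = -14 + p**2 - 3*p
X(U, n) = 94*U (X(U, n) = (-14 + (-9)**2 - 3*(-9))*U = (-14 + 81 + 27)*U = 94*U)
F(16, 216) + X(41, -65) = (-25 + 92*16) + 94*41 = (-25 + 1472) + 3854 = 1447 + 3854 = 5301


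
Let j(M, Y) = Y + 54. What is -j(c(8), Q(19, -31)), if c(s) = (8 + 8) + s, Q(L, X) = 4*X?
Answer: 70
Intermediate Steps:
c(s) = 16 + s
j(M, Y) = 54 + Y
-j(c(8), Q(19, -31)) = -(54 + 4*(-31)) = -(54 - 124) = -1*(-70) = 70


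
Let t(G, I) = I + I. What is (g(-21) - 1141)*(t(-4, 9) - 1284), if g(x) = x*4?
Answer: 1550850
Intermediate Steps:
t(G, I) = 2*I
g(x) = 4*x
(g(-21) - 1141)*(t(-4, 9) - 1284) = (4*(-21) - 1141)*(2*9 - 1284) = (-84 - 1141)*(18 - 1284) = -1225*(-1266) = 1550850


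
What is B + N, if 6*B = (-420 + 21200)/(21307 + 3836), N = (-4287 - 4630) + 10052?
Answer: 85622305/75429 ≈ 1135.1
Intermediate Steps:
N = 1135 (N = -8917 + 10052 = 1135)
B = 10390/75429 (B = ((-420 + 21200)/(21307 + 3836))/6 = (20780/25143)/6 = (20780*(1/25143))/6 = (⅙)*(20780/25143) = 10390/75429 ≈ 0.13775)
B + N = 10390/75429 + 1135 = 85622305/75429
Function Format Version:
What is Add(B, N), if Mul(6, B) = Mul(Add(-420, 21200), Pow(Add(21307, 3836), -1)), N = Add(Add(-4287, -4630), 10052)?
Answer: Rational(85622305, 75429) ≈ 1135.1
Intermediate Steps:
N = 1135 (N = Add(-8917, 10052) = 1135)
B = Rational(10390, 75429) (B = Mul(Rational(1, 6), Mul(Add(-420, 21200), Pow(Add(21307, 3836), -1))) = Mul(Rational(1, 6), Mul(20780, Pow(25143, -1))) = Mul(Rational(1, 6), Mul(20780, Rational(1, 25143))) = Mul(Rational(1, 6), Rational(20780, 25143)) = Rational(10390, 75429) ≈ 0.13775)
Add(B, N) = Add(Rational(10390, 75429), 1135) = Rational(85622305, 75429)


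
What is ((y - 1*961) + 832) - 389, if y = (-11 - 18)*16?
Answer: -982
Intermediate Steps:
y = -464 (y = -29*16 = -464)
((y - 1*961) + 832) - 389 = ((-464 - 1*961) + 832) - 389 = ((-464 - 961) + 832) - 389 = (-1425 + 832) - 389 = -593 - 389 = -982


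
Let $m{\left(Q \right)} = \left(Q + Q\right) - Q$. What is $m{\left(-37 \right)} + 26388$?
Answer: $26351$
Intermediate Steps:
$m{\left(Q \right)} = Q$ ($m{\left(Q \right)} = 2 Q - Q = Q$)
$m{\left(-37 \right)} + 26388 = -37 + 26388 = 26351$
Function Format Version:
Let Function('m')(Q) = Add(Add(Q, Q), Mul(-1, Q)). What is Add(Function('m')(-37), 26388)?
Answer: 26351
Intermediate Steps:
Function('m')(Q) = Q (Function('m')(Q) = Add(Mul(2, Q), Mul(-1, Q)) = Q)
Add(Function('m')(-37), 26388) = Add(-37, 26388) = 26351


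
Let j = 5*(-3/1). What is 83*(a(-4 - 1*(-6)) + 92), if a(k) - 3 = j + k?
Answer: 6806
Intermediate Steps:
j = -15 (j = 5*(-3*1) = 5*(-3) = -15)
a(k) = -12 + k (a(k) = 3 + (-15 + k) = -12 + k)
83*(a(-4 - 1*(-6)) + 92) = 83*((-12 + (-4 - 1*(-6))) + 92) = 83*((-12 + (-4 + 6)) + 92) = 83*((-12 + 2) + 92) = 83*(-10 + 92) = 83*82 = 6806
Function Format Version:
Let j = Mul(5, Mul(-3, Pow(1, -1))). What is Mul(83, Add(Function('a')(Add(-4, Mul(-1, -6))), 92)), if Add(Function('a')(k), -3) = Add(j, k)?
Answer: 6806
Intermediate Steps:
j = -15 (j = Mul(5, Mul(-3, 1)) = Mul(5, -3) = -15)
Function('a')(k) = Add(-12, k) (Function('a')(k) = Add(3, Add(-15, k)) = Add(-12, k))
Mul(83, Add(Function('a')(Add(-4, Mul(-1, -6))), 92)) = Mul(83, Add(Add(-12, Add(-4, Mul(-1, -6))), 92)) = Mul(83, Add(Add(-12, Add(-4, 6)), 92)) = Mul(83, Add(Add(-12, 2), 92)) = Mul(83, Add(-10, 92)) = Mul(83, 82) = 6806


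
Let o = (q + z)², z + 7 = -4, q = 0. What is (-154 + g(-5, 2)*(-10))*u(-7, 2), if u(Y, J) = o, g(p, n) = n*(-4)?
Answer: -8954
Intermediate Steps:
z = -11 (z = -7 - 4 = -11)
g(p, n) = -4*n
o = 121 (o = (0 - 11)² = (-11)² = 121)
u(Y, J) = 121
(-154 + g(-5, 2)*(-10))*u(-7, 2) = (-154 - 4*2*(-10))*121 = (-154 - 8*(-10))*121 = (-154 + 80)*121 = -74*121 = -8954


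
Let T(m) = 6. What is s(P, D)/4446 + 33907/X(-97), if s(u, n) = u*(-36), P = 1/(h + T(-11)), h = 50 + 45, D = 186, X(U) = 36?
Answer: 845877857/898092 ≈ 941.86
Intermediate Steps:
h = 95
P = 1/101 (P = 1/(95 + 6) = 1/101 ≈ 0.0099010)
s(u, n) = -36*u
s(P, D)/4446 + 33907/X(-97) = -36*1/101/4446 + 33907/36 = -36/101*1/4446 + 33907*(1/36) = -2/24947 + 33907/36 = 845877857/898092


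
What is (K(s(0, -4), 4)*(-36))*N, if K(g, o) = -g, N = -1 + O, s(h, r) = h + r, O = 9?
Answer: -1152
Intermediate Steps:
N = 8 (N = -1 + 9 = 8)
(K(s(0, -4), 4)*(-36))*N = (-(0 - 4)*(-36))*8 = (-1*(-4)*(-36))*8 = (4*(-36))*8 = -144*8 = -1152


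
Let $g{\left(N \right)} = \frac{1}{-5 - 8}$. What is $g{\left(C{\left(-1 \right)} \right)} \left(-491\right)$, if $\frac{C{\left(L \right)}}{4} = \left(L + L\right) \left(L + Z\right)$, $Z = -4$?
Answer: $\frac{491}{13} \approx 37.769$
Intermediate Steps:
$C{\left(L \right)} = 8 L \left(-4 + L\right)$ ($C{\left(L \right)} = 4 \left(L + L\right) \left(L - 4\right) = 4 \cdot 2 L \left(-4 + L\right) = 8 L \left(-4 + L\right)$)
$g{\left(N \right)} = - \frac{1}{13}$ ($g{\left(N \right)} = \frac{1}{-13} = - \frac{1}{13}$)
$g{\left(C{\left(-1 \right)} \right)} \left(-491\right) = \left(- \frac{1}{13}\right) \left(-491\right) = \frac{491}{13}$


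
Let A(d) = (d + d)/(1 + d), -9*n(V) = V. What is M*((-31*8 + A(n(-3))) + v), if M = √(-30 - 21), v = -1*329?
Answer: -1153*I*√51/2 ≈ -4117.0*I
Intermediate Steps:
n(V) = -V/9
A(d) = 2*d/(1 + d) (A(d) = (2*d)/(1 + d) = 2*d/(1 + d))
v = -329
M = I*√51 (M = √(-51) = I*√51 ≈ 7.1414*I)
M*((-31*8 + A(n(-3))) + v) = (I*√51)*((-31*8 + 2*(-⅑*(-3))/(1 - ⅑*(-3))) - 329) = (I*√51)*((-248 + 2*(⅓)/(1 + ⅓)) - 329) = (I*√51)*((-248 + 2*(⅓)/(4/3)) - 329) = (I*√51)*((-248 + 2*(⅓)*(¾)) - 329) = (I*√51)*((-248 + ½) - 329) = (I*√51)*(-495/2 - 329) = (I*√51)*(-1153/2) = -1153*I*√51/2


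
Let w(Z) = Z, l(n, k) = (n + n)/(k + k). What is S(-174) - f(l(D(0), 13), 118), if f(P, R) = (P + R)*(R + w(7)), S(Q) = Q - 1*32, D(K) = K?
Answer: -14956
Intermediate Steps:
l(n, k) = n/k (l(n, k) = (2*n)/((2*k)) = (2*n)*(1/(2*k)) = n/k)
S(Q) = -32 + Q (S(Q) = Q - 32 = -32 + Q)
f(P, R) = (7 + R)*(P + R) (f(P, R) = (P + R)*(R + 7) = (P + R)*(7 + R) = (7 + R)*(P + R))
S(-174) - f(l(D(0), 13), 118) = (-32 - 174) - (118² + 7*(0/13) + 7*118 + (0/13)*118) = -206 - (13924 + 7*(0*(1/13)) + 826 + (0*(1/13))*118) = -206 - (13924 + 7*0 + 826 + 0*118) = -206 - (13924 + 0 + 826 + 0) = -206 - 1*14750 = -206 - 14750 = -14956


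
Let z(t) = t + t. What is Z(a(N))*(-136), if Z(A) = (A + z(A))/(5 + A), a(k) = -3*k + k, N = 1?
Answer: 272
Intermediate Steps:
z(t) = 2*t
a(k) = -2*k
Z(A) = 3*A/(5 + A) (Z(A) = (A + 2*A)/(5 + A) = (3*A)/(5 + A) = 3*A/(5 + A))
Z(a(N))*(-136) = (3*(-2*1)/(5 - 2*1))*(-136) = (3*(-2)/(5 - 2))*(-136) = (3*(-2)/3)*(-136) = (3*(-2)*(⅓))*(-136) = -2*(-136) = 272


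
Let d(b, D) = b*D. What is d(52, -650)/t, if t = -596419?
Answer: 33800/596419 ≈ 0.056672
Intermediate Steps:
d(b, D) = D*b
d(52, -650)/t = -650*52/(-596419) = -33800*(-1/596419) = 33800/596419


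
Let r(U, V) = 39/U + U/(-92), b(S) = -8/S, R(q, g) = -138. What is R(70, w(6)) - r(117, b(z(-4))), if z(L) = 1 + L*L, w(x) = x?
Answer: -37829/276 ≈ -137.06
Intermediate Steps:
z(L) = 1 + L²
r(U, V) = 39/U - U/92 (r(U, V) = 39/U + U*(-1/92) = 39/U - U/92)
R(70, w(6)) - r(117, b(z(-4))) = -138 - (39/117 - 1/92*117) = -138 - (39*(1/117) - 117/92) = -138 - (⅓ - 117/92) = -138 - 1*(-259/276) = -138 + 259/276 = -37829/276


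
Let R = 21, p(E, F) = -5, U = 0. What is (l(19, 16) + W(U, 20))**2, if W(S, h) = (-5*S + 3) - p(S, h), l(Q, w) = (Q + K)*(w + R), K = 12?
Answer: 1334025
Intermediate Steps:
l(Q, w) = (12 + Q)*(21 + w) (l(Q, w) = (Q + 12)*(w + 21) = (12 + Q)*(21 + w))
W(S, h) = 8 - 5*S (W(S, h) = (-5*S + 3) - 1*(-5) = (3 - 5*S) + 5 = 8 - 5*S)
(l(19, 16) + W(U, 20))**2 = ((252 + 12*16 + 21*19 + 19*16) + (8 - 5*0))**2 = ((252 + 192 + 399 + 304) + (8 + 0))**2 = (1147 + 8)**2 = 1155**2 = 1334025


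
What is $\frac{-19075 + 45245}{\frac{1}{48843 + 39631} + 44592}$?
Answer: $\frac{2315364580}{3945232609} \approx 0.58688$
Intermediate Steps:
$\frac{-19075 + 45245}{\frac{1}{48843 + 39631} + 44592} = \frac{26170}{\frac{1}{88474} + 44592} = \frac{26170}{\frac{3945232609}{88474}} = 26170 \cdot \frac{88474}{3945232609} = \frac{2315364580}{3945232609}$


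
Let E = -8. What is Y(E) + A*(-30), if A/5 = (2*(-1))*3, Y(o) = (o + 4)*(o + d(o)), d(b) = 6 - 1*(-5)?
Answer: 888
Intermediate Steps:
d(b) = 11 (d(b) = 6 + 5 = 11)
Y(o) = (4 + o)*(11 + o) (Y(o) = (o + 4)*(o + 11) = (4 + o)*(11 + o))
A = -30 (A = 5*((2*(-1))*3) = 5*(-2*3) = 5*(-6) = -30)
Y(E) + A*(-30) = (44 + (-8)² + 15*(-8)) - 30*(-30) = (44 + 64 - 120) + 900 = -12 + 900 = 888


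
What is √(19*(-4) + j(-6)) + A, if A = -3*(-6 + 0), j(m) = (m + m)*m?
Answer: 18 + 2*I ≈ 18.0 + 2.0*I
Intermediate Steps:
j(m) = 2*m² (j(m) = (2*m)*m = 2*m²)
A = 18 (A = -3*(-6) = 18)
√(19*(-4) + j(-6)) + A = √(19*(-4) + 2*(-6)²) + 18 = √(-76 + 2*36) + 18 = √(-76 + 72) + 18 = √(-4) + 18 = 2*I + 18 = 18 + 2*I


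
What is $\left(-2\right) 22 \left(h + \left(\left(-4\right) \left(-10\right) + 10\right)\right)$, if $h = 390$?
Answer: $-19360$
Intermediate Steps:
$\left(-2\right) 22 \left(h + \left(\left(-4\right) \left(-10\right) + 10\right)\right) = \left(-2\right) 22 \left(390 + \left(\left(-4\right) \left(-10\right) + 10\right)\right) = - 44 \left(390 + \left(40 + 10\right)\right) = - 44 \left(390 + 50\right) = \left(-44\right) 440 = -19360$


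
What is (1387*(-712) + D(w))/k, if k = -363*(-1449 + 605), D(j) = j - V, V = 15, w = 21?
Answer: -493769/153186 ≈ -3.2233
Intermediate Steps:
D(j) = -15 + j (D(j) = j - 1*15 = j - 15 = -15 + j)
k = 306372 (k = -363*(-844) = 306372)
(1387*(-712) + D(w))/k = (1387*(-712) + (-15 + 21))/306372 = (-987544 + 6)*(1/306372) = -987538*1/306372 = -493769/153186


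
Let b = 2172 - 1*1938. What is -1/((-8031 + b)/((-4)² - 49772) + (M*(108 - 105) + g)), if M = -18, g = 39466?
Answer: -49756/1960991269 ≈ -2.5373e-5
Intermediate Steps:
b = 234 (b = 2172 - 1938 = 234)
-1/((-8031 + b)/((-4)² - 49772) + (M*(108 - 105) + g)) = -1/((-8031 + 234)/((-4)² - 49772) + (-18*(108 - 105) + 39466)) = -1/(-7797/(16 - 49772) + (-18*3 + 39466)) = -1/(-7797/(-49756) + (-54 + 39466)) = -1/(-7797*(-1/49756) + 39412) = -1/(7797/49756 + 39412) = -1/1960991269/49756 = -1*49756/1960991269 = -49756/1960991269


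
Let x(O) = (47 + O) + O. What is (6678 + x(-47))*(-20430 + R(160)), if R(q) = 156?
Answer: -134436894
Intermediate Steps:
x(O) = 47 + 2*O
(6678 + x(-47))*(-20430 + R(160)) = (6678 + (47 + 2*(-47)))*(-20430 + 156) = (6678 + (47 - 94))*(-20274) = (6678 - 47)*(-20274) = 6631*(-20274) = -134436894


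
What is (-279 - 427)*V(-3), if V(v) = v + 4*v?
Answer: 10590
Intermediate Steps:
V(v) = 5*v
(-279 - 427)*V(-3) = (-279 - 427)*(5*(-3)) = -706*(-15) = 10590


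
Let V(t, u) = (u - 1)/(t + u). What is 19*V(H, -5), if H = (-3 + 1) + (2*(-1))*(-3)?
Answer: 114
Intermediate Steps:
H = 4 (H = -2 - 2*(-3) = -2 + 6 = 4)
V(t, u) = (-1 + u)/(t + u)
19*V(H, -5) = 19*((-1 - 5)/(4 - 5)) = 19*(-6/(-1)) = 19*(-1*(-6)) = 19*6 = 114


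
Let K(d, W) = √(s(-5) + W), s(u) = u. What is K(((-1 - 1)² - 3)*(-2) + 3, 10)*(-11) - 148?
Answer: -148 - 11*√5 ≈ -172.60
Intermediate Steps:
K(d, W) = √(-5 + W)
K(((-1 - 1)² - 3)*(-2) + 3, 10)*(-11) - 148 = √(-5 + 10)*(-11) - 148 = √5*(-11) - 148 = -11*√5 - 148 = -148 - 11*√5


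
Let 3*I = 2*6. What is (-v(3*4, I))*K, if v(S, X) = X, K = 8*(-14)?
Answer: 448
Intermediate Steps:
K = -112
I = 4 (I = (2*6)/3 = (⅓)*12 = 4)
(-v(3*4, I))*K = -1*4*(-112) = -4*(-112) = 448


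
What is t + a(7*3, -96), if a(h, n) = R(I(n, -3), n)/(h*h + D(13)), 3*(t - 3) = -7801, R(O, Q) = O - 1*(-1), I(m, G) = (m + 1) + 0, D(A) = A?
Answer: -1768925/681 ≈ -2597.5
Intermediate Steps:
I(m, G) = 1 + m (I(m, G) = (1 + m) + 0 = 1 + m)
R(O, Q) = 1 + O (R(O, Q) = O + 1 = 1 + O)
t = -7792/3 (t = 3 + (⅓)*(-7801) = 3 - 7801/3 = -7792/3 ≈ -2597.3)
a(h, n) = (2 + n)/(13 + h²) (a(h, n) = (1 + (1 + n))/(h*h + 13) = (2 + n)/(h² + 13) = (2 + n)/(13 + h²))
t + a(7*3, -96) = -7792/3 + (2 - 96)/(13 + (7*3)²) = -7792/3 - 94/(13 + 21²) = -7792/3 - 94/(13 + 441) = -7792/3 - 94/454 = -7792/3 + (1/454)*(-94) = -7792/3 - 47/227 = -1768925/681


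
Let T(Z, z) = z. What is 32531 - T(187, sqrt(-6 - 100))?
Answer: 32531 - I*sqrt(106) ≈ 32531.0 - 10.296*I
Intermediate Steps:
32531 - T(187, sqrt(-6 - 100)) = 32531 - sqrt(-6 - 100) = 32531 - sqrt(-106) = 32531 - I*sqrt(106)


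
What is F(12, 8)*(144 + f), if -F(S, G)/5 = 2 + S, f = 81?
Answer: -15750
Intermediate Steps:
F(S, G) = -10 - 5*S (F(S, G) = -5*(2 + S) = -10 - 5*S)
F(12, 8)*(144 + f) = (-10 - 5*12)*(144 + 81) = (-10 - 60)*225 = -70*225 = -15750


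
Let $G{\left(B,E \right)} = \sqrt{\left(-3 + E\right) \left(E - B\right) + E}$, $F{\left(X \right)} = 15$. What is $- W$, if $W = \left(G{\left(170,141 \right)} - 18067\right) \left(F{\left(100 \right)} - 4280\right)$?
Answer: $-77055755 + 12795 i \sqrt{429} \approx -7.7056 \cdot 10^{7} + 2.6501 \cdot 10^{5} i$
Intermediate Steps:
$G{\left(B,E \right)} = \sqrt{E + \left(-3 + E\right) \left(E - B\right)}$
$W = 77055755 - 12795 i \sqrt{429}$ ($W = \left(\sqrt{141^{2} - 282 + 3 \cdot 170 - 170 \cdot 141} - 18067\right) \left(15 - 4280\right) = \left(\sqrt{19881 - 282 + 510 - 23970} - 18067\right) \left(-4265\right) = \left(\sqrt{-3861} - 18067\right) \left(-4265\right) = \left(3 i \sqrt{429} - 18067\right) \left(-4265\right) = \left(-18067 + 3 i \sqrt{429}\right) \left(-4265\right) = 77055755 - 12795 i \sqrt{429} \approx 7.7056 \cdot 10^{7} - 2.6501 \cdot 10^{5} i$)
$- W = - (77055755 - 12795 i \sqrt{429}) = -77055755 + 12795 i \sqrt{429}$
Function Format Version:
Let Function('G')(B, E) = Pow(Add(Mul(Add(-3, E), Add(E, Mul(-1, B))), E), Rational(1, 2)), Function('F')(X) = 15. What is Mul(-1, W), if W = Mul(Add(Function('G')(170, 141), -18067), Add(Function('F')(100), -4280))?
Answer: Add(-77055755, Mul(12795, I, Pow(429, Rational(1, 2)))) ≈ Add(-7.7056e+7, Mul(2.6501e+5, I))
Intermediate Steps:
Function('G')(B, E) = Pow(Add(E, Mul(Add(-3, E), Add(E, Mul(-1, B)))), Rational(1, 2))
W = Add(77055755, Mul(-12795, I, Pow(429, Rational(1, 2)))) (W = Mul(Add(Pow(Add(Pow(141, 2), Mul(-2, 141), Mul(3, 170), Mul(-1, 170, 141)), Rational(1, 2)), -18067), Add(15, -4280)) = Mul(Add(Pow(Add(19881, -282, 510, -23970), Rational(1, 2)), -18067), -4265) = Mul(Add(Pow(-3861, Rational(1, 2)), -18067), -4265) = Mul(Add(Mul(3, I, Pow(429, Rational(1, 2))), -18067), -4265) = Mul(Add(-18067, Mul(3, I, Pow(429, Rational(1, 2)))), -4265) = Add(77055755, Mul(-12795, I, Pow(429, Rational(1, 2)))) ≈ Add(7.7056e+7, Mul(-2.6501e+5, I)))
Mul(-1, W) = Mul(-1, Add(77055755, Mul(-12795, I, Pow(429, Rational(1, 2))))) = Add(-77055755, Mul(12795, I, Pow(429, Rational(1, 2))))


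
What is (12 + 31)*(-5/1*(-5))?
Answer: 1075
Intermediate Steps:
(12 + 31)*(-5/1*(-5)) = 43*(-5*1*(-5)) = 43*(-5*(-5)) = 43*25 = 1075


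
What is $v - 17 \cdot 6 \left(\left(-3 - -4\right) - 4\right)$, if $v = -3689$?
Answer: $-3383$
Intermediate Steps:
$v - 17 \cdot 6 \left(\left(-3 - -4\right) - 4\right) = -3689 - 17 \cdot 6 \left(\left(-3 - -4\right) - 4\right) = -3689 - 102 \left(\left(-3 + 4\right) - 4\right) = -3689 - 102 \left(1 - 4\right) = -3689 - 102 \left(-3\right) = -3689 - -306 = -3689 + 306 = -3383$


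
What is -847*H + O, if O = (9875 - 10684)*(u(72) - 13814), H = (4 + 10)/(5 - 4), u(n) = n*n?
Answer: 6969812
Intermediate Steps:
u(n) = n²
H = 14 (H = 14/1 = 14*1 = 14)
O = 6981670 (O = (9875 - 10684)*(72² - 13814) = -809*(5184 - 13814) = -809*(-8630) = 6981670)
-847*H + O = -847*14 + 6981670 = -11858 + 6981670 = 6969812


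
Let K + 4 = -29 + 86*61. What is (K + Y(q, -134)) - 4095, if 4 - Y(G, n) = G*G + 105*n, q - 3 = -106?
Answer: 4583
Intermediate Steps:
q = -103 (q = 3 - 106 = -103)
Y(G, n) = 4 - G² - 105*n (Y(G, n) = 4 - (G*G + 105*n) = 4 - (G² + 105*n) = 4 + (-G² - 105*n) = 4 - G² - 105*n)
K = 5213 (K = -4 + (-29 + 86*61) = -4 + (-29 + 5246) = -4 + 5217 = 5213)
(K + Y(q, -134)) - 4095 = (5213 + (4 - 1*(-103)² - 105*(-134))) - 4095 = (5213 + (4 - 1*10609 + 14070)) - 4095 = (5213 + (4 - 10609 + 14070)) - 4095 = (5213 + 3465) - 4095 = 8678 - 4095 = 4583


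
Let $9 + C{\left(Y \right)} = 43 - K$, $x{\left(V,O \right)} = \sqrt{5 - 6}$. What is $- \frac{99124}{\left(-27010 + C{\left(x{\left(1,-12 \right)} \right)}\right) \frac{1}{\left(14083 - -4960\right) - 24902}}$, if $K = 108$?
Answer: $- \frac{48397293}{2257} \approx -21443.0$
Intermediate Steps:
$x{\left(V,O \right)} = i$ ($x{\left(V,O \right)} = \sqrt{-1} = i$)
$C{\left(Y \right)} = -74$ ($C{\left(Y \right)} = -9 + \left(43 - 108\right) = -9 - 65 = -74$)
$- \frac{99124}{\left(-27010 + C{\left(x{\left(1,-12 \right)} \right)}\right) \frac{1}{\left(14083 - -4960\right) - 24902}} = - \frac{99124}{\left(-27010 - 74\right) \frac{1}{\left(14083 - -4960\right) - 24902}} = - \frac{99124}{\left(-27084\right) \frac{1}{\left(14083 + 4960\right) - 24902}} = - \frac{99124}{\left(-27084\right) \frac{1}{19043 - 24902}} = - \frac{99124}{\left(-27084\right) \frac{1}{-5859}} = - \frac{99124}{\left(-27084\right) \left(- \frac{1}{5859}\right)} = - \frac{99124}{\frac{9028}{1953}} = \left(-99124\right) \frac{1953}{9028} = - \frac{48397293}{2257}$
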